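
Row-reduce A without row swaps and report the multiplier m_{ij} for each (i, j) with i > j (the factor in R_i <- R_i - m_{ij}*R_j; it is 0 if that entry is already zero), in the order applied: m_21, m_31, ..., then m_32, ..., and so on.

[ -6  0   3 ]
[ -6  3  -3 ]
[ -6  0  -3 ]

multipliers: 1, 1, 0

Forward elimination:
R2 <- R2 - (1)*R1:  [  0   3  -6 ]
R3 <- R3 - (1)*R1:  [  0   0  -6 ]
R3: entry in column 2 is already 0 -> m_{32} = 0 (no row operation needed)
Multipliers (in order of application): m_{21} = 1, m_{31} = 1, m_{32} = 0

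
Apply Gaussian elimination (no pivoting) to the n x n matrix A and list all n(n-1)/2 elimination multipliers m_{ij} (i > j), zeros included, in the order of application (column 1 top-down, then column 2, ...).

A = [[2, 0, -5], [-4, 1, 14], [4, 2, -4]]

multipliers: -2, 2, 2

Forward elimination:
R2 <- R2 - (-2)*R1:  [ 0  1  4 ]
R3 <- R3 - (2)*R1:  [ 0  2  6 ]
R3 <- R3 - (2)*R2:  [  0   0  -2 ]
Multipliers (in order of application): m_{21} = -2, m_{31} = 2, m_{32} = 2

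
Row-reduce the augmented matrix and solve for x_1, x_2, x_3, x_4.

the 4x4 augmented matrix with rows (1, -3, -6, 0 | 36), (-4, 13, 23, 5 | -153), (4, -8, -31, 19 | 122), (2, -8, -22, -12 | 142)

Forward elimination on [A|b]:
R2 <- R2 - (-4)*R1:  [  0   1  -1   5  -9 ]
R3 <- R3 - (4)*R1:  [   0    4   -7   19  -22 ]
R4 <- R4 - (2)*R1:  [   0   -2  -10  -12   70 ]
R3 <- R3 - (4)*R2:  [  0   0  -3  -1  14 ]
R4 <- R4 - (-2)*R2:  [   0    0  -12   -2   52 ]
R4 <- R4 - (4)*R3:  [  0   0   0   2  -4 ]
Row echelon form:
[ 1  -3  -6   0  |  36 ]
[ 0   1  -1   5  |  -9 ]
[ 0   0  -3  -1  |  14 ]
[ 0   0   0   2  |  -4 ]
Back-substitution:
x_4 = (-4) / 2 = -2
x_3 = (14 - (-1)*(-2)) / -3 = -4
x_2 = (-9 - (-1)*(-4) - (5)*(-2)) / 1 = -3
x_1 = (36 - (-3)*(-3) - (-6)*(-4)) / 1 = 3

(3, -3, -4, -2)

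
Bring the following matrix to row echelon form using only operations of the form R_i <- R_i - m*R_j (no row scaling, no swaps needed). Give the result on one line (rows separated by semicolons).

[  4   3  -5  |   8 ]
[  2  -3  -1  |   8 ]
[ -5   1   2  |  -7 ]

REF = [4 3 -5 8; 0 -9/2 3/2 4; 0 0 -8/3 65/9]

Forward elimination:
R2 <- R2 - (1/2)*R1:  [    0  -9/2   3/2     4 ]
R3 <- R3 - (-5/4)*R1:  [     0   19/4  -17/4      3 ]
R3 <- R3 - (-19/18)*R2:  [    0     0  -8/3  65/9 ]
Row echelon form:
[ 4     3    -5  |     8 ]
[ 0  -9/2   3/2  |     4 ]
[ 0     0  -8/3  |  65/9 ]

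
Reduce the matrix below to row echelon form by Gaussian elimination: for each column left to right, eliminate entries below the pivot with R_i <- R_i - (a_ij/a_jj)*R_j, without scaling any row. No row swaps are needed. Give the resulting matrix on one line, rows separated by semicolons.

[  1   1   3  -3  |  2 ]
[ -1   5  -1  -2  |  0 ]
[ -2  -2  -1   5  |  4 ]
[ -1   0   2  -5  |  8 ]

Forward elimination:
R2 <- R2 - (-1)*R1:  [  0   6   2  -5   2 ]
R3 <- R3 - (-2)*R1:  [  0   0   5  -1   8 ]
R4 <- R4 - (-1)*R1:  [  0   1   5  -8  10 ]
R4 <- R4 - (1/6)*R2:  [     0      0   14/3  -43/6   29/3 ]
R4 <- R4 - (14/15)*R3:  [       0        0        0  -187/30     11/5 ]
Row echelon form:
[ 1  1  3       -3  |     2 ]
[ 0  6  2       -5  |     2 ]
[ 0  0  5       -1  |     8 ]
[ 0  0  0  -187/30  |  11/5 ]

REF = [1 1 3 -3 2; 0 6 2 -5 2; 0 0 5 -1 8; 0 0 0 -187/30 11/5]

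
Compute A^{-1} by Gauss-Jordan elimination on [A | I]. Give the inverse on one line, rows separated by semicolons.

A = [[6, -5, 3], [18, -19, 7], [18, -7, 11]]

Gauss-Jordan on [A | I]:
R1 <- (1/6)*R1:  [    1  -5/6   1/2  |   1/6     0     0 ]
R2 <- R2 - (18)*R1:  [  0  -4  -2  |  -3   1   0 ]
R3 <- R3 - (18)*R1:  [  0   8   2  |  -3   0   1 ]
R2 <- (1/-4)*R2:  [    0     1   1/2  |   3/4  -1/4     0 ]
R1 <- R1 - (-5/6)*R2:  [     1      0  11/12  |  19/24  -5/24      0 ]
R3 <- R3 - (8)*R2:  [  0   0  -2  |  -9   2   1 ]
R3 <- (1/-2)*R3:  [    0     0     1  |   9/2    -1  -1/2 ]
R1 <- R1 - (11/12)*R3:  [     1      0      0  |  -10/3  17/24  11/24 ]
R2 <- R2 - (1/2)*R3:  [    0     1     0  |  -3/2   1/4   1/4 ]
Right block of [I | A^{-1}] is the inverse:
[ -10/3  17/24  11/24 ]
[  -3/2    1/4    1/4 ]
[   9/2     -1   -1/2 ]

inverse = [-10/3 17/24 11/24; -3/2 1/4 1/4; 9/2 -1 -1/2]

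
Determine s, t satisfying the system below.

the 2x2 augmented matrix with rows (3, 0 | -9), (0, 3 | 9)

(-3, 3)

Forward elimination on [A|b]:
Row echelon form:
[ 3  0  |  -9 ]
[ 0  3  |   9 ]
Back-substitution:
t = (9) / 3 = 3
s = (-9) / 3 = -3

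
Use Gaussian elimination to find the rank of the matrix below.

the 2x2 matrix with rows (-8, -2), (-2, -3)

rank(A) = 2

Row reduction:
R2 <- R2 - (1/4)*R1:  [    0  -5/2 ]
Row echelon form:
[ -8    -2 ]
[  0  -5/2 ]
Nonzero rows / pivot columns: 2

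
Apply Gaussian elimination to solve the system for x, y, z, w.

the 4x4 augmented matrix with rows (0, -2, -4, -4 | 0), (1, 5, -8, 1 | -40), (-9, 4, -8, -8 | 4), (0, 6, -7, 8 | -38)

Forward elimination on [A|b]:
R1 <-> R2   (pivot in column 1 was zero)
[  1   5  -8   1  -40 ]
[  0  -2  -4  -4    0 ]
[ -9   4  -8  -8    4 ]
[  0   6  -7   8  -38 ]
R3 <- R3 - (-9)*R1:  [    0    49   -80     1  -356 ]
R3 <- R3 - (-49/2)*R2:  [    0     0  -178   -97  -356 ]
R4 <- R4 - (-3)*R2:  [   0    0  -19   -4  -38 ]
R4 <- R4 - (19/178)*R3:  [        0         0         0  1131/178         0 ]
Row echelon form:
[ 1   5    -8         1  |   -40 ]
[ 0  -2    -4        -4  |     0 ]
[ 0   0  -178       -97  |  -356 ]
[ 0   0     0  1131/178  |     0 ]
Back-substitution:
w = (0) / (1131/178) = 0
z = (-356 - (-97)*(0)) / -178 = 2
y = (0 - (-4)*(2) - (-4)*(0)) / -2 = -4
x = (-40 - (5)*(-4) - (-8)*(2) - (1)*(0)) / 1 = -4

(-4, -4, 2, 0)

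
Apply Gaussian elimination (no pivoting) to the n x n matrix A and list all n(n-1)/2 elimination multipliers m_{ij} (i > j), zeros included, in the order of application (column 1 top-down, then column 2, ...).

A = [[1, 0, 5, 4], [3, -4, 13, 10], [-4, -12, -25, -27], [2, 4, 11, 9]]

multipliers: 3, -4, 2, 3, -1, -1

Forward elimination:
R2 <- R2 - (3)*R1:  [  0  -4  -2  -2 ]
R3 <- R3 - (-4)*R1:  [   0  -12   -5  -11 ]
R4 <- R4 - (2)*R1:  [ 0  4  1  1 ]
R3 <- R3 - (3)*R2:  [  0   0   1  -5 ]
R4 <- R4 - (-1)*R2:  [  0   0  -1  -1 ]
R4 <- R4 - (-1)*R3:  [  0   0   0  -6 ]
Multipliers (in order of application): m_{21} = 3, m_{31} = -4, m_{41} = 2, m_{32} = 3, m_{42} = -1, m_{43} = -1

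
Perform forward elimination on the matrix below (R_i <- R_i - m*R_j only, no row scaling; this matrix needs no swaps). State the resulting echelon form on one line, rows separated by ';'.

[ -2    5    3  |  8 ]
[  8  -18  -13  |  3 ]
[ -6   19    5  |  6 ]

REF = [-2 5 3 8; 0 2 -1 35; 0 0 -2 -88]

Forward elimination:
R2 <- R2 - (-4)*R1:  [  0   2  -1  35 ]
R3 <- R3 - (3)*R1:  [   0    4   -4  -18 ]
R3 <- R3 - (2)*R2:  [   0    0   -2  -88 ]
Row echelon form:
[ -2  5   3  |    8 ]
[  0  2  -1  |   35 ]
[  0  0  -2  |  -88 ]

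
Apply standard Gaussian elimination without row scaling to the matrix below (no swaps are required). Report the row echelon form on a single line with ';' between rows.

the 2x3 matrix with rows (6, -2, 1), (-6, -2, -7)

REF = [6 -2 1; 0 -4 -6]

Forward elimination:
R2 <- R2 - (-1)*R1:  [  0  -4  -6 ]
Row echelon form:
[ 6  -2   1 ]
[ 0  -4  -6 ]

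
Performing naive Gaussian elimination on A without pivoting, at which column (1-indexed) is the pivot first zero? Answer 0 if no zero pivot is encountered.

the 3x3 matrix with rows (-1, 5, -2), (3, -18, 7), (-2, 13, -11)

Naive forward elimination:
R2 <- R2 - (-3)*R1:  [  0  -3   1 ]
R3 <- R3 - (2)*R1:  [  0   3  -7 ]
R3 <- R3 - (-1)*R2:  [  0   0  -6 ]
All pivots nonzero; naive elimination completes without hitting a zero pivot.

first zero-pivot column = 0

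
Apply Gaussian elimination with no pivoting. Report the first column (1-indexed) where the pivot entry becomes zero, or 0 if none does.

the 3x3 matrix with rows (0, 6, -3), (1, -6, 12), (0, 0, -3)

Naive forward elimination:
Pivot entry (1,1) is zero but row 2 has 1 in column 1 -> naive elimination stops; a row interchange (e.g. R1 <-> R2) would be required here.

first zero-pivot column = 1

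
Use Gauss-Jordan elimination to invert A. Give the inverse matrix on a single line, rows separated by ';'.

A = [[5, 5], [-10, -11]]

Gauss-Jordan on [A | I]:
R1 <- (1/5)*R1:  [   1    1  |  1/5    0 ]
R2 <- R2 - (-10)*R1:  [  0  -1  |   2   1 ]
R2 <- (1/-1)*R2:  [  0   1  |  -2  -1 ]
R1 <- R1 - (1)*R2:  [    1     0  |  11/5     1 ]
Right block of [I | A^{-1}] is the inverse:
[ 11/5   1 ]
[   -2  -1 ]

inverse = [11/5 1; -2 -1]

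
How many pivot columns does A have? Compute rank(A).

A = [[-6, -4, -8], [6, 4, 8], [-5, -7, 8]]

rank(A) = 2

Row reduction:
R2 <- R2 - (-1)*R1:  [ 0  0  0 ]
R3 <- R3 - (5/6)*R1:  [     0  -11/3   44/3 ]
R2 <-> R3   (pivot in column 2 was zero)
[ -6     -4    -8 ]
[  0  -11/3  44/3 ]
[  0      0     0 ]
Row echelon form:
[ -6     -4    -8 ]
[  0  -11/3  44/3 ]
[  0      0     0 ]
Nonzero rows / pivot columns: 2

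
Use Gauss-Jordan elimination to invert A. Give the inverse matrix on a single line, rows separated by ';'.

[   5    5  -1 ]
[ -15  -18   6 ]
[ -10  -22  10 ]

Gauss-Jordan on [A | I]:
R1 <- (1/5)*R1:  [    1     1  -1/5  |   1/5     0     0 ]
R2 <- R2 - (-15)*R1:  [  0  -3   3  |   3   1   0 ]
R3 <- R3 - (-10)*R1:  [   0  -12    8  |    2    0    1 ]
R2 <- (1/-3)*R2:  [    0     1    -1  |    -1  -1/3     0 ]
R1 <- R1 - (1)*R2:  [   1    0  4/5  |  6/5  1/3    0 ]
R3 <- R3 - (-12)*R2:  [   0    0   -4  |  -10   -4    1 ]
R3 <- (1/-4)*R3:  [    0     0     1  |   5/2     1  -1/4 ]
R1 <- R1 - (4/5)*R3:  [     1      0      0  |   -4/5  -7/15    1/5 ]
R2 <- R2 - (-1)*R3:  [    0     1     0  |   3/2   2/3  -1/4 ]
Right block of [I | A^{-1}] is the inverse:
[ -4/5  -7/15   1/5 ]
[  3/2    2/3  -1/4 ]
[  5/2      1  -1/4 ]

inverse = [-4/5 -7/15 1/5; 3/2 2/3 -1/4; 5/2 1 -1/4]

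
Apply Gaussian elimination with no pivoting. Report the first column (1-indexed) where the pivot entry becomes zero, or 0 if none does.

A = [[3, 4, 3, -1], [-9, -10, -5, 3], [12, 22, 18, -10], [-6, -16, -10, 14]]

Naive forward elimination:
R2 <- R2 - (-3)*R1:  [ 0  2  4  0 ]
R3 <- R3 - (4)*R1:  [  0   6   6  -6 ]
R4 <- R4 - (-2)*R1:  [  0  -8  -4  12 ]
R3 <- R3 - (3)*R2:  [  0   0  -6  -6 ]
R4 <- R4 - (-4)*R2:  [  0   0  12  12 ]
R4 <- R4 - (-2)*R3:  [ 0  0  0  0 ]
Matrix at this point:
[ 3  4   3  -1 ]
[ 0  2   4   0 ]
[ 0  0  -6  -6 ]
[ 0  0   0   0 ]
Pivot entry (4,4) in the last row is zero and there are no rows below to swap with -> zero pivot in column 4 (A is singular).

first zero-pivot column = 4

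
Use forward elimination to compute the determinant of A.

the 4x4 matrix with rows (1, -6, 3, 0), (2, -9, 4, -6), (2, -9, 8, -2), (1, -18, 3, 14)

det(A) = -24

Forward elimination:
R2 <- R2 - (2)*R1:  [  0   3  -2  -6 ]
R3 <- R3 - (2)*R1:  [  0   3   2  -2 ]
R4 <- R4 - (1)*R1:  [   0  -12    0   14 ]
R3 <- R3 - (1)*R2:  [ 0  0  4  4 ]
R4 <- R4 - (-4)*R2:  [   0    0   -8  -10 ]
R4 <- R4 - (-2)*R3:  [  0   0   0  -2 ]
Upper-triangular form:
[ 1  -6   3   0 ]
[ 0   3  -2  -6 ]
[ 0   0   4   4 ]
[ 0   0   0  -2 ]
det(A) = (-1)^0 * (1) * (3) * (4) * (-2) = -24  (0 row swaps -> sign +1)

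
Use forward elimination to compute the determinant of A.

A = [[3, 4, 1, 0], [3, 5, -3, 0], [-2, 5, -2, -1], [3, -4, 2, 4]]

det(A) = 259

Forward elimination:
R2 <- R2 - (1)*R1:  [  0   1  -4   0 ]
R3 <- R3 - (-2/3)*R1:  [    0  23/3  -4/3    -1 ]
R4 <- R4 - (1)*R1:  [  0  -8   1   4 ]
R3 <- R3 - (23/3)*R2:  [    0     0  88/3    -1 ]
R4 <- R4 - (-8)*R2:  [   0    0  -31    4 ]
R4 <- R4 - (-93/88)*R3:  [      0       0       0  259/88 ]
Upper-triangular form:
[ 3  4     1       0 ]
[ 0  1    -4       0 ]
[ 0  0  88/3      -1 ]
[ 0  0     0  259/88 ]
det(A) = (-1)^0 * (3) * (1) * (88/3) * (259/88) = 259  (0 row swaps -> sign +1)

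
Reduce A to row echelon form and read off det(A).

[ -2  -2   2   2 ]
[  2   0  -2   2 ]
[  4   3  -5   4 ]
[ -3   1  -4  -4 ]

Forward elimination:
R2 <- R2 - (-1)*R1:  [  0  -2   0   4 ]
R3 <- R3 - (-2)*R1:  [  0  -1  -1   8 ]
R4 <- R4 - (3/2)*R1:  [  0   4  -7  -7 ]
R3 <- R3 - (1/2)*R2:  [  0   0  -1   6 ]
R4 <- R4 - (-2)*R2:  [  0   0  -7   1 ]
R4 <- R4 - (7)*R3:  [   0    0    0  -41 ]
Upper-triangular form:
[ -2  -2   2    2 ]
[  0  -2   0    4 ]
[  0   0  -1    6 ]
[  0   0   0  -41 ]
det(A) = (-1)^0 * (-2) * (-2) * (-1) * (-41) = 164  (0 row swaps -> sign +1)

det(A) = 164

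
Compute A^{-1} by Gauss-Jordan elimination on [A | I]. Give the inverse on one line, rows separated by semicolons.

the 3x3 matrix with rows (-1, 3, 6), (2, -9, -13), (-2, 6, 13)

Gauss-Jordan on [A | I]:
R1 <- (1/-1)*R1:  [  1  -3  -6  |  -1   0   0 ]
R2 <- R2 - (2)*R1:  [  0  -3  -1  |   2   1   0 ]
R3 <- R3 - (-2)*R1:  [  0   0   1  |  -2   0   1 ]
R2 <- (1/-3)*R2:  [    0     1   1/3  |  -2/3  -1/3     0 ]
R1 <- R1 - (-3)*R2:  [  1   0  -5  |  -3  -1   0 ]
R1 <- R1 - (-5)*R3:  [   1    0    0  |  -13   -1    5 ]
R2 <- R2 - (1/3)*R3:  [    0     1     0  |     0  -1/3  -1/3 ]
Right block of [I | A^{-1}] is the inverse:
[ -13    -1     5 ]
[   0  -1/3  -1/3 ]
[  -2     0     1 ]

inverse = [-13 -1 5; 0 -1/3 -1/3; -2 0 1]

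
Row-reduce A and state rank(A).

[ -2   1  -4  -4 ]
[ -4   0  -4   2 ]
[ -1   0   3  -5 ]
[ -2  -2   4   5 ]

rank(A) = 4

Row reduction:
R2 <- R2 - (2)*R1:  [  0  -2   4  10 ]
R3 <- R3 - (1/2)*R1:  [    0  -1/2     5    -3 ]
R4 <- R4 - (1)*R1:  [  0  -3   8   9 ]
R3 <- R3 - (1/4)*R2:  [     0      0      4  -11/2 ]
R4 <- R4 - (3/2)*R2:  [  0   0   2  -6 ]
R4 <- R4 - (1/2)*R3:  [     0      0      0  -13/4 ]
Row echelon form:
[ -2   1  -4     -4 ]
[  0  -2   4     10 ]
[  0   0   4  -11/2 ]
[  0   0   0  -13/4 ]
Nonzero rows / pivot columns: 4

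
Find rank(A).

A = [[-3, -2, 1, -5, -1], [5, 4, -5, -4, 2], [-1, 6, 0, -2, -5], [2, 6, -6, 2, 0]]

rank(A) = 4

Row reduction:
R2 <- R2 - (-5/3)*R1:  [     0    2/3  -10/3  -37/3    1/3 ]
R3 <- R3 - (1/3)*R1:  [     0   20/3   -1/3   -1/3  -14/3 ]
R4 <- R4 - (-2/3)*R1:  [     0   14/3  -16/3   -4/3   -2/3 ]
R3 <- R3 - (10)*R2:  [   0    0   33  123   -8 ]
R4 <- R4 - (7)*R2:  [  0   0  18  85  -3 ]
R4 <- R4 - (6/11)*R3:  [      0       0       0  197/11   15/11 ]
Row echelon form:
[ -3   -2      1      -5     -1 ]
[  0  2/3  -10/3   -37/3    1/3 ]
[  0    0     33     123     -8 ]
[  0    0      0  197/11  15/11 ]
Nonzero rows / pivot columns: 4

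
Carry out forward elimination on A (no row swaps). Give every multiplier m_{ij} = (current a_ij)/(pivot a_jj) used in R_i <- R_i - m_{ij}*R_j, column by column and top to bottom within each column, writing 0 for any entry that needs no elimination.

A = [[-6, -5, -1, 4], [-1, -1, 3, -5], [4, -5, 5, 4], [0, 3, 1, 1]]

multipliers: 1/6, -2/3, 0, 50, -18, -29/77

Forward elimination:
R2 <- R2 - (1/6)*R1:  [     0   -1/6   19/6  -17/3 ]
R3 <- R3 - (-2/3)*R1:  [     0  -25/3   13/3   20/3 ]
R4: entry in column 1 is already 0 -> m_{41} = 0 (no row operation needed)
R3 <- R3 - (50)*R2:  [    0     0  -154   290 ]
R4 <- R4 - (-18)*R2:  [    0     0    58  -101 ]
R4 <- R4 - (-29/77)*R3:  [      0       0       0  633/77 ]
Multipliers (in order of application): m_{21} = 1/6, m_{31} = -2/3, m_{41} = 0, m_{32} = 50, m_{42} = -18, m_{43} = -29/77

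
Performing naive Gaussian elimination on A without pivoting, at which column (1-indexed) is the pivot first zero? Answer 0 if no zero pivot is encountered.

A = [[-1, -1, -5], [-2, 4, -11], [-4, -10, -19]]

Naive forward elimination:
R2 <- R2 - (2)*R1:  [  0   6  -1 ]
R3 <- R3 - (4)*R1:  [  0  -6   1 ]
R3 <- R3 - (-1)*R2:  [ 0  0  0 ]
Matrix at this point:
[ -1  -1  -5 ]
[  0   6  -1 ]
[  0   0   0 ]
Pivot entry (3,3) in the last row is zero and there are no rows below to swap with -> zero pivot in column 3 (A is singular).

first zero-pivot column = 3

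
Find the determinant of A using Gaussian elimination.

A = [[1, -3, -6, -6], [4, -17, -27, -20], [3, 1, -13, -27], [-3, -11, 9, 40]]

Forward elimination:
R2 <- R2 - (4)*R1:  [  0  -5  -3   4 ]
R3 <- R3 - (3)*R1:  [  0  10   5  -9 ]
R4 <- R4 - (-3)*R1:  [   0  -20   -9   22 ]
R3 <- R3 - (-2)*R2:  [  0   0  -1  -1 ]
R4 <- R4 - (4)*R2:  [ 0  0  3  6 ]
R4 <- R4 - (-3)*R3:  [ 0  0  0  3 ]
Upper-triangular form:
[ 1  -3  -6  -6 ]
[ 0  -5  -3   4 ]
[ 0   0  -1  -1 ]
[ 0   0   0   3 ]
det(A) = (-1)^0 * (1) * (-5) * (-1) * (3) = 15  (0 row swaps -> sign +1)

det(A) = 15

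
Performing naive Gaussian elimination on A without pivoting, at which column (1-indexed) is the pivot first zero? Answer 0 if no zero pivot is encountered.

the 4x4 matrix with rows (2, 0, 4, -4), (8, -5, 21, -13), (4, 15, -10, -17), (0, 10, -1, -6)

first zero-pivot column = 4

Naive forward elimination:
R2 <- R2 - (4)*R1:  [  0  -5   5   3 ]
R3 <- R3 - (2)*R1:  [   0   15  -18   -9 ]
R3 <- R3 - (-3)*R2:  [  0   0  -3   0 ]
R4 <- R4 - (-2)*R2:  [ 0  0  9  0 ]
R4 <- R4 - (-3)*R3:  [ 0  0  0  0 ]
Matrix at this point:
[ 2   0   4  -4 ]
[ 0  -5   5   3 ]
[ 0   0  -3   0 ]
[ 0   0   0   0 ]
Pivot entry (4,4) in the last row is zero and there are no rows below to swap with -> zero pivot in column 4 (A is singular).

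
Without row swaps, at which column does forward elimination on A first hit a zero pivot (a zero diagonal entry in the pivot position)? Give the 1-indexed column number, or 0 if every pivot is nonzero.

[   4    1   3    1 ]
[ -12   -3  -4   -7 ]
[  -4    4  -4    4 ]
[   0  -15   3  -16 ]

first zero-pivot column = 2

Naive forward elimination:
R2 <- R2 - (-3)*R1:  [  0   0   5  -4 ]
R3 <- R3 - (-1)*R1:  [  0   5  -1   5 ]
Matrix at this point:
[ 4    1   3    1 ]
[ 0    0   5   -4 ]
[ 0    5  -1    5 ]
[ 0  -15   3  -16 ]
Pivot entry (2,2) is zero but row 3 has 5 in column 2 -> naive elimination stops; a row interchange (e.g. R2 <-> R3) would be required here.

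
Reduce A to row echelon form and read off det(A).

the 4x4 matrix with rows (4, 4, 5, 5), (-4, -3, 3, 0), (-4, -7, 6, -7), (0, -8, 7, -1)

det(A) = 1768

Forward elimination:
R2 <- R2 - (-1)*R1:  [ 0  1  8  5 ]
R3 <- R3 - (-1)*R1:  [  0  -3  11  -2 ]
R3 <- R3 - (-3)*R2:  [  0   0  35  13 ]
R4 <- R4 - (-8)*R2:  [  0   0  71  39 ]
R4 <- R4 - (71/35)*R3:  [      0       0       0  442/35 ]
Upper-triangular form:
[ 4  4   5       5 ]
[ 0  1   8       5 ]
[ 0  0  35      13 ]
[ 0  0   0  442/35 ]
det(A) = (-1)^0 * (4) * (1) * (35) * (442/35) = 1768  (0 row swaps -> sign +1)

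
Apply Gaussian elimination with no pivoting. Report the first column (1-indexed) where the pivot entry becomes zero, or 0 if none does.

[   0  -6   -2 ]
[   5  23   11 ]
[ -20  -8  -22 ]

Naive forward elimination:
Pivot entry (1,1) is zero but row 2 has 5 in column 1 -> naive elimination stops; a row interchange (e.g. R1 <-> R2) would be required here.

first zero-pivot column = 1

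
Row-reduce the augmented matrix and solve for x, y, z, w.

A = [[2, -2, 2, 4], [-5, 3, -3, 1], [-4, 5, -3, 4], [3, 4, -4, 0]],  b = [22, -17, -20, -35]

Forward elimination on [A|b]:
R2 <- R2 - (-5/2)*R1:  [  0  -2   2  11  38 ]
R3 <- R3 - (-2)*R1:  [  0   1   1  12  24 ]
R4 <- R4 - (3/2)*R1:  [   0    7   -7   -6  -68 ]
R3 <- R3 - (-1/2)*R2:  [    0     0     2  35/2    43 ]
R4 <- R4 - (-7/2)*R2:  [    0     0     0  65/2    65 ]
Row echelon form:
[ 2  -2  2     4  |  22 ]
[ 0  -2  2    11  |  38 ]
[ 0   0  2  35/2  |  43 ]
[ 0   0  0  65/2  |  65 ]
Back-substitution:
w = (65) / (65/2) = 2
z = (43 - (35/2)*(2)) / 2 = 4
y = (38 - (2)*(4) - (11)*(2)) / -2 = -4
x = (22 - (-2)*(-4) - (2)*(4) - (4)*(2)) / 2 = -1

(-1, -4, 4, 2)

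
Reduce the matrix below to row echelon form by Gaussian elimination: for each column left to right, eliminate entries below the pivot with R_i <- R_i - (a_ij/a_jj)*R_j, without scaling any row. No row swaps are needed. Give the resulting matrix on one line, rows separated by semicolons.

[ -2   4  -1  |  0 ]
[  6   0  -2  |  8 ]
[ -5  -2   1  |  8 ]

REF = [-2 4 -1 0; 0 12 -5 8; 0 0 -3/2 16]

Forward elimination:
R2 <- R2 - (-3)*R1:  [  0  12  -5   8 ]
R3 <- R3 - (5/2)*R1:  [   0  -12  7/2    8 ]
R3 <- R3 - (-1)*R2:  [    0     0  -3/2    16 ]
Row echelon form:
[ -2   4    -1  |   0 ]
[  0  12    -5  |   8 ]
[  0   0  -3/2  |  16 ]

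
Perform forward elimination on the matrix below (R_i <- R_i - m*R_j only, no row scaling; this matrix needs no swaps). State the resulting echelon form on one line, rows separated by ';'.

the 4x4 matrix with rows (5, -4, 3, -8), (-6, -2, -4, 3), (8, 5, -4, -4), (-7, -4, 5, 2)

REF = [5 -4 3 -8; 0 -34/5 -2/5 -33/5; 0 0 -161/17 -77/34; 0 0 0 -51/23]

Forward elimination:
R2 <- R2 - (-6/5)*R1:  [     0  -34/5   -2/5  -33/5 ]
R3 <- R3 - (8/5)*R1:  [     0   57/5  -44/5   44/5 ]
R4 <- R4 - (-7/5)*R1:  [     0  -48/5   46/5  -46/5 ]
R3 <- R3 - (-57/34)*R2:  [       0        0  -161/17   -77/34 ]
R4 <- R4 - (24/17)*R2:  [      0       0  166/17    2/17 ]
R4 <- R4 - (-166/161)*R3:  [      0       0       0  -51/23 ]
Row echelon form:
[ 5     -4        3      -8 ]
[ 0  -34/5     -2/5   -33/5 ]
[ 0      0  -161/17  -77/34 ]
[ 0      0        0  -51/23 ]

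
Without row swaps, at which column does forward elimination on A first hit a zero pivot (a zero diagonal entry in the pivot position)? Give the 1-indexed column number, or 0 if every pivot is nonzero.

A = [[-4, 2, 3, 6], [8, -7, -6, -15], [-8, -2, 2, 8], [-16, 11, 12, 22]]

Naive forward elimination:
R2 <- R2 - (-2)*R1:  [  0  -3   0  -3 ]
R3 <- R3 - (2)*R1:  [  0  -6  -4  -4 ]
R4 <- R4 - (4)*R1:  [  0   3   0  -2 ]
R3 <- R3 - (2)*R2:  [  0   0  -4   2 ]
R4 <- R4 - (-1)*R2:  [  0   0   0  -5 ]
All pivots nonzero; naive elimination completes without hitting a zero pivot.

first zero-pivot column = 0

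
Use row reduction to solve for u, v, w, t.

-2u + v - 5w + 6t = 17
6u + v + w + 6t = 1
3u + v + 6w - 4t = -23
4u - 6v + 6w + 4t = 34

Forward elimination on [A|b]:
R2 <- R2 - (-3)*R1:  [   0    4  -14   24   52 ]
R3 <- R3 - (-3/2)*R1:  [    0   5/2  -3/2     5   5/2 ]
R4 <- R4 - (-2)*R1:  [  0  -4  -4  16  68 ]
R3 <- R3 - (5/8)*R2:  [    0     0  29/4   -10   -30 ]
R4 <- R4 - (-1)*R2:  [   0    0  -18   40  120 ]
R4 <- R4 - (-72/29)*R3:  [       0        0        0   440/29  1320/29 ]
Row echelon form:
[ -2  1    -5       6  |       17 ]
[  0  4   -14      24  |       52 ]
[  0  0  29/4     -10  |      -30 ]
[  0  0     0  440/29  |  1320/29 ]
Back-substitution:
t = (1320/29) / (440/29) = 3
w = (-30 - (-10)*(3)) / (29/4) = 0
v = (52 - (-14)*(0) - (24)*(3)) / 4 = -5
u = (17 - (1)*(-5) - (-5)*(0) - (6)*(3)) / -2 = -2

(-2, -5, 0, 3)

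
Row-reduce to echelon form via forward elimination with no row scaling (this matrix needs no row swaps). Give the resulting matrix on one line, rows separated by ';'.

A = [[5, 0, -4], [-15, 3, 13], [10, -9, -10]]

REF = [5 0 -4; 0 3 1; 0 0 1]

Forward elimination:
R2 <- R2 - (-3)*R1:  [ 0  3  1 ]
R3 <- R3 - (2)*R1:  [  0  -9  -2 ]
R3 <- R3 - (-3)*R2:  [ 0  0  1 ]
Row echelon form:
[ 5  0  -4 ]
[ 0  3   1 ]
[ 0  0   1 ]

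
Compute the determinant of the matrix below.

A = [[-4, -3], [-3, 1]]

det(A) = -13

Forward elimination:
R2 <- R2 - (3/4)*R1:  [    0  13/4 ]
Upper-triangular form:
[ -4    -3 ]
[  0  13/4 ]
det(A) = (-1)^0 * (-4) * (13/4) = -13  (0 row swaps -> sign +1)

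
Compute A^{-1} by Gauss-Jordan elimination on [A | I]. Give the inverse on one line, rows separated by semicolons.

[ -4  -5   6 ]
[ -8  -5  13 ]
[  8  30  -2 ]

Gauss-Jordan on [A | I]:
R1 <- (1/-4)*R1:  [    1   5/4  -3/2  |  -1/4     0     0 ]
R2 <- R2 - (-8)*R1:  [  0   5   1  |  -2   1   0 ]
R3 <- R3 - (8)*R1:  [  0  20  10  |   2   0   1 ]
R2 <- (1/5)*R2:  [    0     1   1/5  |  -2/5   1/5     0 ]
R1 <- R1 - (5/4)*R2:  [    1     0  -7/4  |   1/4  -1/4     0 ]
R3 <- R3 - (20)*R2:  [  0   0   6  |  10  -4   1 ]
R3 <- (1/6)*R3:  [    0     0     1  |   5/3  -2/3   1/6 ]
R1 <- R1 - (-7/4)*R3:  [      1       0       0  |    19/6  -17/12    7/24 ]
R2 <- R2 - (1/5)*R3:  [      0       1       0  |  -11/15     1/3   -1/30 ]
Right block of [I | A^{-1}] is the inverse:
[   19/6  -17/12   7/24 ]
[ -11/15     1/3  -1/30 ]
[    5/3    -2/3    1/6 ]

inverse = [19/6 -17/12 7/24; -11/15 1/3 -1/30; 5/3 -2/3 1/6]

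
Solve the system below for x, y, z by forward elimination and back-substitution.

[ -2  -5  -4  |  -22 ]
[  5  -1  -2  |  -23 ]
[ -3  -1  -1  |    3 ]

Forward elimination on [A|b]:
R2 <- R2 - (-5/2)*R1:  [     0  -27/2    -12    -78 ]
R3 <- R3 - (3/2)*R1:  [    0  13/2     5    36 ]
R3 <- R3 - (-13/27)*R2:  [     0      0   -7/9  -14/9 ]
Row echelon form:
[ -2     -5    -4  |    -22 ]
[  0  -27/2   -12  |    -78 ]
[  0      0  -7/9  |  -14/9 ]
Back-substitution:
z = (-14/9) / (-7/9) = 2
y = (-78 - (-12)*(2)) / (-27/2) = 4
x = (-22 - (-5)*(4) - (-4)*(2)) / -2 = -3

(-3, 4, 2)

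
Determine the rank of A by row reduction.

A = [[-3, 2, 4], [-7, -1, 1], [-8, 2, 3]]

Row reduction:
R2 <- R2 - (7/3)*R1:  [     0  -17/3  -25/3 ]
R3 <- R3 - (8/3)*R1:  [     0  -10/3  -23/3 ]
R3 <- R3 - (10/17)*R2:  [      0       0  -47/17 ]
Row echelon form:
[ -3      2       4 ]
[  0  -17/3   -25/3 ]
[  0      0  -47/17 ]
Nonzero rows / pivot columns: 3

rank(A) = 3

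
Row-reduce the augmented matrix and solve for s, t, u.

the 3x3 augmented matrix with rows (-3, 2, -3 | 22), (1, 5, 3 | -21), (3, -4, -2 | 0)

(-4, -1, -4)

Forward elimination on [A|b]:
R2 <- R2 - (-1/3)*R1:  [     0   17/3      2  -41/3 ]
R3 <- R3 - (-1)*R1:  [  0  -2  -5  22 ]
R3 <- R3 - (-6/17)*R2:  [      0       0  -73/17  292/17 ]
Row echelon form:
[ -3     2      -3  |      22 ]
[  0  17/3       2  |   -41/3 ]
[  0     0  -73/17  |  292/17 ]
Back-substitution:
u = (292/17) / (-73/17) = -4
t = (-41/3 - (2)*(-4)) / (17/3) = -1
s = (22 - (2)*(-1) - (-3)*(-4)) / -3 = -4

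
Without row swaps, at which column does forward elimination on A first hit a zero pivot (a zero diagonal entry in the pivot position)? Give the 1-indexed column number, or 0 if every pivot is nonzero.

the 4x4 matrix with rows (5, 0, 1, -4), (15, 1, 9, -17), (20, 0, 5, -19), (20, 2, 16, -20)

Naive forward elimination:
R2 <- R2 - (3)*R1:  [  0   1   6  -5 ]
R3 <- R3 - (4)*R1:  [  0   0   1  -3 ]
R4 <- R4 - (4)*R1:  [  0   2  12  -4 ]
R4 <- R4 - (2)*R2:  [ 0  0  0  6 ]
All pivots nonzero; naive elimination completes without hitting a zero pivot.

first zero-pivot column = 0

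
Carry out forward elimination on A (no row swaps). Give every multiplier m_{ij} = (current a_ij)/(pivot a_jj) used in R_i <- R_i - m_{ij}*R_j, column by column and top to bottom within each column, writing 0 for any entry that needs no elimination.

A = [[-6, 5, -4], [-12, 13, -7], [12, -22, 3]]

Forward elimination:
R2 <- R2 - (2)*R1:  [ 0  3  1 ]
R3 <- R3 - (-2)*R1:  [   0  -12   -5 ]
R3 <- R3 - (-4)*R2:  [  0   0  -1 ]
Multipliers (in order of application): m_{21} = 2, m_{31} = -2, m_{32} = -4

multipliers: 2, -2, -4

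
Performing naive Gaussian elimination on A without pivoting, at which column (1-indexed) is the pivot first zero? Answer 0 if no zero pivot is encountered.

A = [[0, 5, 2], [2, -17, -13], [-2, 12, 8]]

first zero-pivot column = 1

Naive forward elimination:
Pivot entry (1,1) is zero but row 2 has 2 in column 1 -> naive elimination stops; a row interchange (e.g. R1 <-> R2) would be required here.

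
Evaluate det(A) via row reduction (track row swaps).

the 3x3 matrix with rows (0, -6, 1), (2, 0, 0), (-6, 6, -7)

Forward elimination:
R1 <-> R2   (pivot in column 1 was zero)
[  2   0   0 ]
[  0  -6   1 ]
[ -6   6  -7 ]
R3 <- R3 - (-3)*R1:  [  0   6  -7 ]
R3 <- R3 - (-1)*R2:  [  0   0  -6 ]
Upper-triangular form:
[ 2   0   0 ]
[ 0  -6   1 ]
[ 0   0  -6 ]
det(A) = (-1)^1 * (2) * (-6) * (-6) = -72  (1 row swap -> sign -1)

det(A) = -72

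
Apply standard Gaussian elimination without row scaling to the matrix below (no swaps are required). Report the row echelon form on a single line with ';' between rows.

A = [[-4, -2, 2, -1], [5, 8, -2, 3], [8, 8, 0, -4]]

REF = [-4 -2 2 -1; 0 11/2 1/2 7/4; 0 0 40/11 -80/11]

Forward elimination:
R2 <- R2 - (-5/4)*R1:  [    0  11/2   1/2   7/4 ]
R3 <- R3 - (-2)*R1:  [  0   4   4  -6 ]
R3 <- R3 - (8/11)*R2:  [      0       0   40/11  -80/11 ]
Row echelon form:
[ -4    -2      2      -1 ]
[  0  11/2    1/2     7/4 ]
[  0     0  40/11  -80/11 ]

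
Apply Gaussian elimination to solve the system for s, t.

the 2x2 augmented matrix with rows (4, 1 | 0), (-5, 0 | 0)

(0, 0)

Forward elimination on [A|b]:
R2 <- R2 - (-5/4)*R1:  [   0  5/4    0 ]
Row echelon form:
[ 4    1  |  0 ]
[ 0  5/4  |  0 ]
Back-substitution:
t = (0) / (5/4) = 0
s = (0 - (1)*(0)) / 4 = 0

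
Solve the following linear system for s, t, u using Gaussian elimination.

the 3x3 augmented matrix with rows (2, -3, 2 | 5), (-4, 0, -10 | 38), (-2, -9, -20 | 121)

(3, -3, -5)

Forward elimination on [A|b]:
R2 <- R2 - (-2)*R1:  [  0  -6  -6  48 ]
R3 <- R3 - (-1)*R1:  [   0  -12  -18  126 ]
R3 <- R3 - (2)*R2:  [  0   0  -6  30 ]
Row echelon form:
[ 2  -3   2  |   5 ]
[ 0  -6  -6  |  48 ]
[ 0   0  -6  |  30 ]
Back-substitution:
u = (30) / -6 = -5
t = (48 - (-6)*(-5)) / -6 = -3
s = (5 - (-3)*(-3) - (2)*(-5)) / 2 = 3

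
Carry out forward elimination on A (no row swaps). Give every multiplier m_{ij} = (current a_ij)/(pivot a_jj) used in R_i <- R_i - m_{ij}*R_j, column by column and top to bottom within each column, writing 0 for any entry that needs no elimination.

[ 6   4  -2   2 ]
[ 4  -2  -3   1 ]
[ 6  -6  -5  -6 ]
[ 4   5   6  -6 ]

multipliers: 2/3, 1, 2/3, 15/7, -1/2, 91/8

Forward elimination:
R2 <- R2 - (2/3)*R1:  [     0  -14/3   -5/3   -1/3 ]
R3 <- R3 - (1)*R1:  [   0  -10   -3   -8 ]
R4 <- R4 - (2/3)*R1:  [     0    7/3   22/3  -22/3 ]
R3 <- R3 - (15/7)*R2:  [     0      0    4/7  -51/7 ]
R4 <- R4 - (-1/2)*R2:  [     0      0   13/2  -15/2 ]
R4 <- R4 - (91/8)*R3:  [     0      0      0  603/8 ]
Multipliers (in order of application): m_{21} = 2/3, m_{31} = 1, m_{41} = 2/3, m_{32} = 15/7, m_{42} = -1/2, m_{43} = 91/8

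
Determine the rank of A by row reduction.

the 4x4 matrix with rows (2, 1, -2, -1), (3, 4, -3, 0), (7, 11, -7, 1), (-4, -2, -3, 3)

rank(A) = 3

Row reduction:
R2 <- R2 - (3/2)*R1:  [   0  5/2    0  3/2 ]
R3 <- R3 - (7/2)*R1:  [    0  15/2     0   9/2 ]
R4 <- R4 - (-2)*R1:  [  0   0  -7   1 ]
R3 <- R3 - (3)*R2:  [ 0  0  0  0 ]
R3 <-> R4   (pivot in column 3 was zero)
[ 2    1  -2   -1 ]
[ 0  5/2   0  3/2 ]
[ 0    0  -7    1 ]
[ 0    0   0    0 ]
Row echelon form:
[ 2    1  -2   -1 ]
[ 0  5/2   0  3/2 ]
[ 0    0  -7    1 ]
[ 0    0   0    0 ]
Nonzero rows / pivot columns: 3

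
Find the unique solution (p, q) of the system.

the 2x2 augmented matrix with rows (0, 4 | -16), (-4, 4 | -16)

(0, -4)

Forward elimination on [A|b]:
R1 <-> R2   (pivot in column 1 was zero)
[ -4  4  -16 ]
[  0  4  -16 ]
Row echelon form:
[ -4  4  |  -16 ]
[  0  4  |  -16 ]
Back-substitution:
q = (-16) / 4 = -4
p = (-16 - (4)*(-4)) / -4 = 0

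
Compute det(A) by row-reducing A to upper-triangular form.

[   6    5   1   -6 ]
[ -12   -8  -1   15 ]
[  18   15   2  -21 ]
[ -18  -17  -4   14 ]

det(A) = 12

Forward elimination:
R2 <- R2 - (-2)*R1:  [ 0  2  1  3 ]
R3 <- R3 - (3)*R1:  [  0   0  -1  -3 ]
R4 <- R4 - (-3)*R1:  [  0  -2  -1  -4 ]
R4 <- R4 - (-1)*R2:  [  0   0   0  -1 ]
Upper-triangular form:
[ 6  5   1  -6 ]
[ 0  2   1   3 ]
[ 0  0  -1  -3 ]
[ 0  0   0  -1 ]
det(A) = (-1)^0 * (6) * (2) * (-1) * (-1) = 12  (0 row swaps -> sign +1)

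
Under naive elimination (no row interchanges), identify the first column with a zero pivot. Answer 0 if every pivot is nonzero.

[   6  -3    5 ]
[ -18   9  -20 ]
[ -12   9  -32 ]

Naive forward elimination:
R2 <- R2 - (-3)*R1:  [  0   0  -5 ]
R3 <- R3 - (-2)*R1:  [   0    3  -22 ]
Matrix at this point:
[ 6  -3    5 ]
[ 0   0   -5 ]
[ 0   3  -22 ]
Pivot entry (2,2) is zero but row 3 has 3 in column 2 -> naive elimination stops; a row interchange (e.g. R2 <-> R3) would be required here.

first zero-pivot column = 2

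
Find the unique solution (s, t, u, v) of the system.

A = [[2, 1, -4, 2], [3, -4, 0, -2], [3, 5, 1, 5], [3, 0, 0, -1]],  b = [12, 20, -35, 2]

(0, -4, -5, -2)

Forward elimination on [A|b]:
R2 <- R2 - (3/2)*R1:  [     0  -11/2      6     -5      2 ]
R3 <- R3 - (3/2)*R1:  [   0  7/2    7    2  -53 ]
R4 <- R4 - (3/2)*R1:  [    0  -3/2     6    -4   -16 ]
R3 <- R3 - (-7/11)*R2:  [       0        0   119/11   -13/11  -569/11 ]
R4 <- R4 - (3/11)*R2:  [       0        0    48/11   -29/11  -182/11 ]
R4 <- R4 - (48/119)*R3:  [        0         0         0  -257/119   514/119 ]
Row echelon form:
[ 2      1      -4         2  |       12 ]
[ 0  -11/2       6        -5  |        2 ]
[ 0      0  119/11    -13/11  |  -569/11 ]
[ 0      0       0  -257/119  |  514/119 ]
Back-substitution:
v = (514/119) / (-257/119) = -2
u = (-569/11 - (-13/11)*(-2)) / (119/11) = -5
t = (2 - (6)*(-5) - (-5)*(-2)) / (-11/2) = -4
s = (12 - (1)*(-4) - (-4)*(-5) - (2)*(-2)) / 2 = 0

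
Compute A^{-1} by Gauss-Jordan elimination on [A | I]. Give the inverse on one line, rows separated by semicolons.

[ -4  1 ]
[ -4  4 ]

inverse = [-1/3 1/12; -1/3 1/3]

Gauss-Jordan on [A | I]:
R1 <- (1/-4)*R1:  [    1  -1/4  |  -1/4     0 ]
R2 <- R2 - (-4)*R1:  [  0   3  |  -1   1 ]
R2 <- (1/3)*R2:  [    0     1  |  -1/3   1/3 ]
R1 <- R1 - (-1/4)*R2:  [    1     0  |  -1/3  1/12 ]
Right block of [I | A^{-1}] is the inverse:
[ -1/3  1/12 ]
[ -1/3   1/3 ]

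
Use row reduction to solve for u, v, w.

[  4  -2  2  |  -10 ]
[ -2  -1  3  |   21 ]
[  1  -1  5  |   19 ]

(-4, 2, 5)

Forward elimination on [A|b]:
R2 <- R2 - (-1/2)*R1:  [  0  -2   4  16 ]
R3 <- R3 - (1/4)*R1:  [    0  -1/2   9/2  43/2 ]
R3 <- R3 - (1/4)*R2:  [    0     0   7/2  35/2 ]
Row echelon form:
[ 4  -2    2  |   -10 ]
[ 0  -2    4  |    16 ]
[ 0   0  7/2  |  35/2 ]
Back-substitution:
w = (35/2) / (7/2) = 5
v = (16 - (4)*(5)) / -2 = 2
u = (-10 - (-2)*(2) - (2)*(5)) / 4 = -4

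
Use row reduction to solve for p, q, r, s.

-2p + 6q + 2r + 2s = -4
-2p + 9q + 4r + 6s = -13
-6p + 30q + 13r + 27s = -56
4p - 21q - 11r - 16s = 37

(1, 1, -2, -2)

Forward elimination on [A|b]:
R2 <- R2 - (1)*R1:  [  0   3   2   4  -9 ]
R3 <- R3 - (3)*R1:  [   0   12    7   21  -44 ]
R4 <- R4 - (-2)*R1:  [   0   -9   -7  -12   29 ]
R3 <- R3 - (4)*R2:  [  0   0  -1   5  -8 ]
R4 <- R4 - (-3)*R2:  [  0   0  -1   0   2 ]
R4 <- R4 - (1)*R3:  [  0   0   0  -5  10 ]
Row echelon form:
[ -2  6   2   2  |  -4 ]
[  0  3   2   4  |  -9 ]
[  0  0  -1   5  |  -8 ]
[  0  0   0  -5  |  10 ]
Back-substitution:
s = (10) / -5 = -2
r = (-8 - (5)*(-2)) / -1 = -2
q = (-9 - (2)*(-2) - (4)*(-2)) / 3 = 1
p = (-4 - (6)*(1) - (2)*(-2) - (2)*(-2)) / -2 = 1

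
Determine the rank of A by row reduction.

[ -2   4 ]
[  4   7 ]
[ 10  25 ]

rank(A) = 2

Row reduction:
R2 <- R2 - (-2)*R1:  [  0  15 ]
R3 <- R3 - (-5)*R1:  [  0  45 ]
R3 <- R3 - (3)*R2:  [ 0  0 ]
Row echelon form:
[ -2   4 ]
[  0  15 ]
[  0   0 ]
Nonzero rows / pivot columns: 2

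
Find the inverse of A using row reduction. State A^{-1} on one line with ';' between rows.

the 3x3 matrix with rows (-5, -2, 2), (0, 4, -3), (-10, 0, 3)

inverse = [-3/10 -3/20 1/20; -3/4 -1/8 3/8; -1 -1/2 1/2]

Gauss-Jordan on [A | I]:
R1 <- (1/-5)*R1:  [    1   2/5  -2/5  |  -1/5     0     0 ]
R3 <- R3 - (-10)*R1:  [  0   4  -1  |  -2   0   1 ]
R2 <- (1/4)*R2:  [    0     1  -3/4  |     0   1/4     0 ]
R1 <- R1 - (2/5)*R2:  [     1      0  -1/10  |   -1/5  -1/10      0 ]
R3 <- R3 - (4)*R2:  [  0   0   2  |  -2  -1   1 ]
R3 <- (1/2)*R3:  [    0     0     1  |    -1  -1/2   1/2 ]
R1 <- R1 - (-1/10)*R3:  [     1      0      0  |  -3/10  -3/20   1/20 ]
R2 <- R2 - (-3/4)*R3:  [    0     1     0  |  -3/4  -1/8   3/8 ]
Right block of [I | A^{-1}] is the inverse:
[ -3/10  -3/20  1/20 ]
[  -3/4   -1/8   3/8 ]
[    -1   -1/2   1/2 ]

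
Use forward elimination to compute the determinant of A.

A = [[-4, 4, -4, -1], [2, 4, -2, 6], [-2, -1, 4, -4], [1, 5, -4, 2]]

Forward elimination:
R2 <- R2 - (-1/2)*R1:  [    0     6    -4  11/2 ]
R3 <- R3 - (1/2)*R1:  [    0    -3     6  -7/2 ]
R4 <- R4 - (-1/4)*R1:  [   0    6   -5  7/4 ]
R3 <- R3 - (-1/2)*R2:  [    0     0     4  -3/4 ]
R4 <- R4 - (1)*R2:  [     0      0     -1  -15/4 ]
R4 <- R4 - (-1/4)*R3:  [      0       0       0  -63/16 ]
Upper-triangular form:
[ -4  4  -4      -1 ]
[  0  6  -4    11/2 ]
[  0  0   4    -3/4 ]
[  0  0   0  -63/16 ]
det(A) = (-1)^0 * (-4) * (6) * (4) * (-63/16) = 378  (0 row swaps -> sign +1)

det(A) = 378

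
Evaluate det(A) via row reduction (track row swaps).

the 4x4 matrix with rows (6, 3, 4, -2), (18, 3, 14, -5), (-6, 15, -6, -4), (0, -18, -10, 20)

Forward elimination:
R2 <- R2 - (3)*R1:  [  0  -6   2   1 ]
R3 <- R3 - (-1)*R1:  [  0  18  -2  -6 ]
R3 <- R3 - (-3)*R2:  [  0   0   4  -3 ]
R4 <- R4 - (3)*R2:  [   0    0  -16   17 ]
R4 <- R4 - (-4)*R3:  [ 0  0  0  5 ]
Upper-triangular form:
[ 6   3  4  -2 ]
[ 0  -6  2   1 ]
[ 0   0  4  -3 ]
[ 0   0  0   5 ]
det(A) = (-1)^0 * (6) * (-6) * (4) * (5) = -720  (0 row swaps -> sign +1)

det(A) = -720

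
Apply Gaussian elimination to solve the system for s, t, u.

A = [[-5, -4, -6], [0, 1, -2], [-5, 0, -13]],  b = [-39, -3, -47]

Forward elimination on [A|b]:
R3 <- R3 - (1)*R1:  [  0   4  -7  -8 ]
R3 <- R3 - (4)*R2:  [ 0  0  1  4 ]
Row echelon form:
[ -5  -4  -6  |  -39 ]
[  0   1  -2  |   -3 ]
[  0   0   1  |    4 ]
Back-substitution:
u = (4) / 1 = 4
t = (-3 - (-2)*(4)) / 1 = 5
s = (-39 - (-4)*(5) - (-6)*(4)) / -5 = -1

(-1, 5, 4)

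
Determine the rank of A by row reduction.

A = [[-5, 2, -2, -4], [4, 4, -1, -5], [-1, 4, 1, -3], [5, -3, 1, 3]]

rank(A) = 4

Row reduction:
R2 <- R2 - (-4/5)*R1:  [     0   28/5  -13/5  -41/5 ]
R3 <- R3 - (1/5)*R1:  [     0   18/5    7/5  -11/5 ]
R4 <- R4 - (-1)*R1:  [  0  -1  -1  -1 ]
R3 <- R3 - (9/14)*R2:  [     0      0  43/14  43/14 ]
R4 <- R4 - (-5/28)*R2:  [      0       0  -41/28  -69/28 ]
R4 <- R4 - (-41/86)*R3:  [  0   0   0  -1 ]
Row echelon form:
[ -5     2     -2     -4 ]
[  0  28/5  -13/5  -41/5 ]
[  0     0  43/14  43/14 ]
[  0     0      0     -1 ]
Nonzero rows / pivot columns: 4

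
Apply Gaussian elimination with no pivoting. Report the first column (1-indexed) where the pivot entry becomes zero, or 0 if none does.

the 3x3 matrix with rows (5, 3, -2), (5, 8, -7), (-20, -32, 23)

Naive forward elimination:
R2 <- R2 - (1)*R1:  [  0   5  -5 ]
R3 <- R3 - (-4)*R1:  [   0  -20   15 ]
R3 <- R3 - (-4)*R2:  [  0   0  -5 ]
All pivots nonzero; naive elimination completes without hitting a zero pivot.

first zero-pivot column = 0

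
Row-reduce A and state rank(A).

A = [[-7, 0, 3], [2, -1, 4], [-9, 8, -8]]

Row reduction:
R2 <- R2 - (-2/7)*R1:  [    0    -1  34/7 ]
R3 <- R3 - (9/7)*R1:  [     0      8  -83/7 ]
R3 <- R3 - (-8)*R2:  [  0   0  27 ]
Row echelon form:
[ -7   0     3 ]
[  0  -1  34/7 ]
[  0   0    27 ]
Nonzero rows / pivot columns: 3

rank(A) = 3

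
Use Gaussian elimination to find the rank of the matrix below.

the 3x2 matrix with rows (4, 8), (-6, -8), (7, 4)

rank(A) = 2

Row reduction:
R2 <- R2 - (-3/2)*R1:  [ 0  4 ]
R3 <- R3 - (7/4)*R1:  [   0  -10 ]
R3 <- R3 - (-5/2)*R2:  [ 0  0 ]
Row echelon form:
[ 4  8 ]
[ 0  4 ]
[ 0  0 ]
Nonzero rows / pivot columns: 2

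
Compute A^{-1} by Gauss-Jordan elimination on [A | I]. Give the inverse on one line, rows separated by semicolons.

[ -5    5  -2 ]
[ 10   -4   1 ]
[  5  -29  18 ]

Gauss-Jordan on [A | I]:
R1 <- (1/-5)*R1:  [    1    -1   2/5  |  -1/5     0     0 ]
R2 <- R2 - (10)*R1:  [  0   6  -3  |   2   1   0 ]
R3 <- R3 - (5)*R1:  [   0  -24   16  |    1    0    1 ]
R2 <- (1/6)*R2:  [    0     1  -1/2  |   1/3   1/6     0 ]
R1 <- R1 - (-1)*R2:  [     1      0  -1/10  |   2/15    1/6      0 ]
R3 <- R3 - (-24)*R2:  [ 0  0  4  |  9  4  1 ]
R3 <- (1/4)*R3:  [   0    0    1  |  9/4    1  1/4 ]
R1 <- R1 - (-1/10)*R3:  [      1       0       0  |  43/120    4/15    1/40 ]
R2 <- R2 - (-1/2)*R3:  [     0      1      0  |  35/24    2/3    1/8 ]
Right block of [I | A^{-1}] is the inverse:
[ 43/120  4/15  1/40 ]
[  35/24   2/3   1/8 ]
[    9/4     1   1/4 ]

inverse = [43/120 4/15 1/40; 35/24 2/3 1/8; 9/4 1 1/4]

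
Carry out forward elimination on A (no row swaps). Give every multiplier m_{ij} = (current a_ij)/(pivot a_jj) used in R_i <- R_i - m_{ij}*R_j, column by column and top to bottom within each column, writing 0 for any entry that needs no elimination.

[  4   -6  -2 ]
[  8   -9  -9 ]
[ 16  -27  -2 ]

multipliers: 2, 4, -1

Forward elimination:
R2 <- R2 - (2)*R1:  [  0   3  -5 ]
R3 <- R3 - (4)*R1:  [  0  -3   6 ]
R3 <- R3 - (-1)*R2:  [ 0  0  1 ]
Multipliers (in order of application): m_{21} = 2, m_{31} = 4, m_{32} = -1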